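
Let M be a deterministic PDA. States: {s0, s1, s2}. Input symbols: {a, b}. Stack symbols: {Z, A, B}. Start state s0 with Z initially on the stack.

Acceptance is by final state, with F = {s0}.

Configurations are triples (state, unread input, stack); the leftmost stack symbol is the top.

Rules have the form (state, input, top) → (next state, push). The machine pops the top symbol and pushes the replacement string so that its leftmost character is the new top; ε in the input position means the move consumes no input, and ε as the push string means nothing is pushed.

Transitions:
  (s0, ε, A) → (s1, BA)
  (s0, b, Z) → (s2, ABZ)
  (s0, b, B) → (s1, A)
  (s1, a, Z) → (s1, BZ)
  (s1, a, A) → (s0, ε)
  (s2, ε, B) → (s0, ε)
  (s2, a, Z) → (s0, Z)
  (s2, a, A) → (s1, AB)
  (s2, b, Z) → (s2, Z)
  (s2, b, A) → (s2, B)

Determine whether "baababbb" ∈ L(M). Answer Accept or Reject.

(s0, baababbb, Z)
  read b, top Z: go to s2, push ABZ → (s2, aababbb, ABZ)
  read a, top A: go to s1, push AB → (s1, ababbb, ABBZ)
  read a, top A: go to s0, push ε → (s0, babbb, BBZ)
  read b, top B: go to s1, push A → (s1, abbb, ABZ)
  read a, top A: go to s0, push ε → (s0, bbb, BZ)
  read b, top B: go to s1, push A → (s1, bb, AZ)
No transition applies at (s1, bb, AZ); input not fully consumed.

Reject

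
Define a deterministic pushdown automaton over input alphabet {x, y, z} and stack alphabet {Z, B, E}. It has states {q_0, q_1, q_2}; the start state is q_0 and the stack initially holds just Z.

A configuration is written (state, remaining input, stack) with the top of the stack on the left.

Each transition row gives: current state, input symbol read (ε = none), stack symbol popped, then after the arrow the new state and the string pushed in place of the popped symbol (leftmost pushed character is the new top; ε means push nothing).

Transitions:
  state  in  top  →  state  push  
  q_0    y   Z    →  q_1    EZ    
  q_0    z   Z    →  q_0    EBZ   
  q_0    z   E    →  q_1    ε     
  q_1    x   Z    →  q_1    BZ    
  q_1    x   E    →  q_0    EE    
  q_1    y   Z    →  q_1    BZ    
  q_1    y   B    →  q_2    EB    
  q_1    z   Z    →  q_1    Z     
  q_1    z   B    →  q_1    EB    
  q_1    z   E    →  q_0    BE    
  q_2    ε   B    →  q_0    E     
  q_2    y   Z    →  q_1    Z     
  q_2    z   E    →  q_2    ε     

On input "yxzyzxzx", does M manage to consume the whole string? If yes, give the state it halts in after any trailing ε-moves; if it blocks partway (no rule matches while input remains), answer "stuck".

(q_0, yxzyzxzx, Z) ⊢ (q_1, xzyzxzx, EZ) ⊢ (q_0, zyzxzx, EEZ) ⊢ (q_1, yzxzx, EZ)
No transition for (q_1, y, top E); M blocks with input yzxzx remaining.

stuck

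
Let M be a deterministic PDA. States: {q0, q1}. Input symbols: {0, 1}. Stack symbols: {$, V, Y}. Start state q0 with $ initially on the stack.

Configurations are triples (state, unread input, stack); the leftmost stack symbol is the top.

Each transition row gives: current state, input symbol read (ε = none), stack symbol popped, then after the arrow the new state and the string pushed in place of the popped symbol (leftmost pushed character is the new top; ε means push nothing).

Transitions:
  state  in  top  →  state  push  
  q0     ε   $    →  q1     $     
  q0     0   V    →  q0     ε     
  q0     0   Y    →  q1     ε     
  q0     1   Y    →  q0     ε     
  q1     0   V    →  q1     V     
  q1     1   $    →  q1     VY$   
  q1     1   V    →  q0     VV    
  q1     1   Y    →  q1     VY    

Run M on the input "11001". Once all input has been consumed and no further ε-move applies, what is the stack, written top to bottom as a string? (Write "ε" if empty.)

(q0, 11001, $) ⊢ (q1, 11001, $) ⊢ (q1, 1001, VY$) ⊢ (q0, 001, VVY$) ⊢ (q0, 01, VY$) ⊢ (q0, 1, Y$) ⊢ (q0, ε, $) ⊢ (q1, ε, $)
All input consumed in state q1 with stack $.

$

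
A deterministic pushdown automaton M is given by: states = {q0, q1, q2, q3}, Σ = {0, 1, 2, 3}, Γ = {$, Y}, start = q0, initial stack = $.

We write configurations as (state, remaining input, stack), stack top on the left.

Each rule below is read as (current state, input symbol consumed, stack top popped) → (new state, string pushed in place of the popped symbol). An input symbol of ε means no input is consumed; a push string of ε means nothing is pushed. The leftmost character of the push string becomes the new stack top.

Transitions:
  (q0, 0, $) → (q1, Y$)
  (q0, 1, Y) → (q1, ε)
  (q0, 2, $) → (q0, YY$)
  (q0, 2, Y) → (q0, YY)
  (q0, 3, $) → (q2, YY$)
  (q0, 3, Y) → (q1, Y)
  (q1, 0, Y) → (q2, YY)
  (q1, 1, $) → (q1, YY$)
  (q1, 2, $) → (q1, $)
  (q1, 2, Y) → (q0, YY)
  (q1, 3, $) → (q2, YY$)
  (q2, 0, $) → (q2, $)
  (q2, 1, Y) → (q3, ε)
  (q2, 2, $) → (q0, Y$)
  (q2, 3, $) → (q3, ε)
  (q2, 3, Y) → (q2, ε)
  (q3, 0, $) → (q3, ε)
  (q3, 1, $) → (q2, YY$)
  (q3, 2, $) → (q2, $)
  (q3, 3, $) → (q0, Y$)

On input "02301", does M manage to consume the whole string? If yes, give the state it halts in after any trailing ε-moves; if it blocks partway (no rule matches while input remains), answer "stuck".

(q0, 02301, $)
  read 0, top $: go to q1, push Y$ → (q1, 2301, Y$)
  read 2, top Y: go to q0, push YY → (q0, 301, YY$)
  read 3, top Y: go to q1, push Y → (q1, 01, YY$)
  read 0, top Y: go to q2, push YY → (q2, 1, YYY$)
  read 1, top Y: go to q3, push ε → (q3, ε, YY$)
All input consumed; M is in state q3.

q3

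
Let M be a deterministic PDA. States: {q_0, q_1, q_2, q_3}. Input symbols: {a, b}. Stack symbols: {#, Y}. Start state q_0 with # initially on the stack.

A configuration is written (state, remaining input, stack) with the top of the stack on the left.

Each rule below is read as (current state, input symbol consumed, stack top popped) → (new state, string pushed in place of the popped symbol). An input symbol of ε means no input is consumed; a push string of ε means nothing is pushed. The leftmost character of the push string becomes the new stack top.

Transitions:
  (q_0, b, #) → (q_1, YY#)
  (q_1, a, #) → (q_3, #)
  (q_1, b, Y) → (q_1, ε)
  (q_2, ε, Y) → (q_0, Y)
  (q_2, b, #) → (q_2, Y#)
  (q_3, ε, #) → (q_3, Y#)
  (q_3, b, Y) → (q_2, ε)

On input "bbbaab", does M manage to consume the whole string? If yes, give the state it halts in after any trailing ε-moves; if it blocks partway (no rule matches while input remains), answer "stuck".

(q_0, bbbaab, #)
  read b, top #: go to q_1, push YY# → (q_1, bbaab, YY#)
  read b, top Y: go to q_1, push ε → (q_1, baab, Y#)
  read b, top Y: go to q_1, push ε → (q_1, aab, #)
  read a, top #: go to q_3, push # → (q_3, ab, #)
  ε-move, top #: go to q_3, push Y# → (q_3, ab, Y#)
No transition for (q_3, a, top Y); M blocks with input ab remaining.

stuck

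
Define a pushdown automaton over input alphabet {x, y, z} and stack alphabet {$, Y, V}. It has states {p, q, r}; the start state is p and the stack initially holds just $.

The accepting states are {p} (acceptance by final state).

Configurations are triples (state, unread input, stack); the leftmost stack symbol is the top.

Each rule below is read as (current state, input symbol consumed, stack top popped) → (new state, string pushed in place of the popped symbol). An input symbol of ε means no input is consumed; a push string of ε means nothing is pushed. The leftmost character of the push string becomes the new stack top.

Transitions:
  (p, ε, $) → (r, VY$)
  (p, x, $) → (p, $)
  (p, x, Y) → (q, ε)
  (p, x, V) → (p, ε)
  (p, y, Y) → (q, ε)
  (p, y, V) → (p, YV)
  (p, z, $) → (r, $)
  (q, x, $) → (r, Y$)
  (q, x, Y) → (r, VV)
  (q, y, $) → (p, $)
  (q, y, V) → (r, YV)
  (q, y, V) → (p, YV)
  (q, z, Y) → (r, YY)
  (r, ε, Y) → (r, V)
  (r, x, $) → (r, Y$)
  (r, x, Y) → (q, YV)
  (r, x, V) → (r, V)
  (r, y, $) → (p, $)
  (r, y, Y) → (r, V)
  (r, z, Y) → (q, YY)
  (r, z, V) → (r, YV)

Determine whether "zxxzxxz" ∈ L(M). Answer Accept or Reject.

No computation consumes all input and reaches a final state.

Reject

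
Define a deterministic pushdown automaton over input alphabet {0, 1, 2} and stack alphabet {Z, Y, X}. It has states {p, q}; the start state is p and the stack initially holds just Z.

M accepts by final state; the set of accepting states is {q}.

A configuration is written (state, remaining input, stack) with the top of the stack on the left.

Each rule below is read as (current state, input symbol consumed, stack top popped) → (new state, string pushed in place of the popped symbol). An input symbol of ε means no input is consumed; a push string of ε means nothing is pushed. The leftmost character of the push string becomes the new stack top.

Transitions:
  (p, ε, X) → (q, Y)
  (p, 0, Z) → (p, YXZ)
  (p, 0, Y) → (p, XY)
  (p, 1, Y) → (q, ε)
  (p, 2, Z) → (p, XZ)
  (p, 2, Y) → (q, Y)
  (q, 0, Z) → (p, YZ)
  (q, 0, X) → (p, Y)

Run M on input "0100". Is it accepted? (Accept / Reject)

(p, 0100, Z)
  read 0, top Z: go to p, push YXZ → (p, 100, YXZ)
  read 1, top Y: go to q, push ε → (q, 00, XZ)
  read 0, top X: go to p, push Y → (p, 0, YZ)
  read 0, top Y: go to p, push XY → (p, ε, XYZ)
  ε-move, top X: go to q, push Y → (q, ε, YYZ)
All input consumed; state q ∈ F.

Accept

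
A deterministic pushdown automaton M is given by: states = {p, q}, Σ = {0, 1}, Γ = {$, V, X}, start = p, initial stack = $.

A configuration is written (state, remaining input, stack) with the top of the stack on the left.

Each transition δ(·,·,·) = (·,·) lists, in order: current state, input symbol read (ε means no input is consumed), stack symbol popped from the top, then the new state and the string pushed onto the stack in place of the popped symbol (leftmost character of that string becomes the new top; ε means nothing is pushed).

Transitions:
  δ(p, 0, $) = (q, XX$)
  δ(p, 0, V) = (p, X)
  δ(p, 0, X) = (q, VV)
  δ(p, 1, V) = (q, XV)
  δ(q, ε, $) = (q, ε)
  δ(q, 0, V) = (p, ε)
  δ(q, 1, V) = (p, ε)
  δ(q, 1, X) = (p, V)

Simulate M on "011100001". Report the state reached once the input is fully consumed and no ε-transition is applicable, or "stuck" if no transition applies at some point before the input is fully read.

stuck

(p, 011100001, $)
  read 0, top $: go to q, push XX$ → (q, 11100001, XX$)
  read 1, top X: go to p, push V → (p, 1100001, VX$)
  read 1, top V: go to q, push XV → (q, 100001, XVX$)
  read 1, top X: go to p, push V → (p, 00001, VVX$)
  read 0, top V: go to p, push X → (p, 0001, XVX$)
  read 0, top X: go to q, push VV → (q, 001, VVVX$)
  read 0, top V: go to p, push ε → (p, 01, VVX$)
  read 0, top V: go to p, push X → (p, 1, XVX$)
No transition for (p, 1, top X); M blocks with input 1 remaining.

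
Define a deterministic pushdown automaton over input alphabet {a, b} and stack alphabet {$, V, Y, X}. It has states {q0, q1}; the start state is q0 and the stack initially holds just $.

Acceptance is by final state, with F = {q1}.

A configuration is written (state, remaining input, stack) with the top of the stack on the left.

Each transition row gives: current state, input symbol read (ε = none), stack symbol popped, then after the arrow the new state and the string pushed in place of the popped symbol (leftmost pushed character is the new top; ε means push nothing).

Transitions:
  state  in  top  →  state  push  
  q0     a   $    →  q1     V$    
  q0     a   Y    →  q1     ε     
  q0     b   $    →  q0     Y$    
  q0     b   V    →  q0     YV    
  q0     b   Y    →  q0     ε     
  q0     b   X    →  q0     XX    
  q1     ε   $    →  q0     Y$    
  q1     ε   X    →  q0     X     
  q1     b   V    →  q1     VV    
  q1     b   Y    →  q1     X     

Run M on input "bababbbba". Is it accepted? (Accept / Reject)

Reject

(q0, bababbbba, $)
  read b, top $: go to q0, push Y$ → (q0, ababbbba, Y$)
  read a, top Y: go to q1, push ε → (q1, babbbba, $)
  ε-move, top $: go to q0, push Y$ → (q0, babbbba, Y$)
  read b, top Y: go to q0, push ε → (q0, abbbba, $)
  read a, top $: go to q1, push V$ → (q1, bbbba, V$)
  read b, top V: go to q1, push VV → (q1, bbba, VV$)
  read b, top V: go to q1, push VV → (q1, bba, VVV$)
  read b, top V: go to q1, push VV → (q1, ba, VVVV$)
  read b, top V: go to q1, push VV → (q1, a, VVVVV$)
No transition applies at (q1, a, VVVVV$); input not fully consumed.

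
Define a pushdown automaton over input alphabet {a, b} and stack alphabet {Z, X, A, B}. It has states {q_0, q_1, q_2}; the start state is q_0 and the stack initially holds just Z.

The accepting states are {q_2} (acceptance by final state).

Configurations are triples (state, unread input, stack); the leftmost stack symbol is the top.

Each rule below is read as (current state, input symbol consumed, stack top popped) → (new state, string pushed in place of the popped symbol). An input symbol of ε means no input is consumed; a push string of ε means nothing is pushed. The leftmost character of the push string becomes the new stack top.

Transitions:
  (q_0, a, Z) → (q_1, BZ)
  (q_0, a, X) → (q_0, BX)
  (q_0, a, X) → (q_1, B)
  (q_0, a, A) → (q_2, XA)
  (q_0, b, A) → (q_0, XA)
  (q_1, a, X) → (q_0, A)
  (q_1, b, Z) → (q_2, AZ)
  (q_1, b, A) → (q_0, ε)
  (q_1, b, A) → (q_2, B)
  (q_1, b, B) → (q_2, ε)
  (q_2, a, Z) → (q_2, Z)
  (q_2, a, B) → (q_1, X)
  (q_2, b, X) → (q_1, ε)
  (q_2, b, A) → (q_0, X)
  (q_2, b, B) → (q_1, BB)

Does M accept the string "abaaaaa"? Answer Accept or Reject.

Accept

One accepting computation: (q_0, abaaaaa, Z) ⊢ (q_1, baaaaa, BZ) ⊢ (q_2, aaaaa, Z) ⊢ (q_2, aaaa, Z) ⊢ (q_2, aaa, Z) ⊢ (q_2, aa, Z) ⊢ (q_2, a, Z) ⊢ (q_2, ε, Z)
All input consumed and state q_2 ∈ F.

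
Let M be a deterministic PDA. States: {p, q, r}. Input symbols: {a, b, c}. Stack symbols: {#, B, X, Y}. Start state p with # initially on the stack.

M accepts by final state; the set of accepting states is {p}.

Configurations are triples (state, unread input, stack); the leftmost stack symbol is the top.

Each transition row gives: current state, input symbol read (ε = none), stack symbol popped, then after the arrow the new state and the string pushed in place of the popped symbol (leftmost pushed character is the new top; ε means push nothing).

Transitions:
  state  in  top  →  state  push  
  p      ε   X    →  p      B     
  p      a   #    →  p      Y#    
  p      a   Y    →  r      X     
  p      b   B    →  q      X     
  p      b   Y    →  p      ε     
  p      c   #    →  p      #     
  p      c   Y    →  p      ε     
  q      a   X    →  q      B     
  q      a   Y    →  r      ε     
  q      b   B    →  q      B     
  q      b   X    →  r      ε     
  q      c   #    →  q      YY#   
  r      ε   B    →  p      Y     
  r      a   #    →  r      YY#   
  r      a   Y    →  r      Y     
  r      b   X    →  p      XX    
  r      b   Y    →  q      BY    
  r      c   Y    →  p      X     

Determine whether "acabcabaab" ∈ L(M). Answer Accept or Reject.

(p, acabcabaab, #)
  read a, top #: go to p, push Y# → (p, cabcabaab, Y#)
  read c, top Y: go to p, push ε → (p, abcabaab, #)
  read a, top #: go to p, push Y# → (p, bcabaab, Y#)
  read b, top Y: go to p, push ε → (p, cabaab, #)
  read c, top #: go to p, push # → (p, abaab, #)
  read a, top #: go to p, push Y# → (p, baab, Y#)
  read b, top Y: go to p, push ε → (p, aab, #)
  read a, top #: go to p, push Y# → (p, ab, Y#)
  read a, top Y: go to r, push X → (r, b, X#)
  read b, top X: go to p, push XX → (p, ε, XX#)
All input consumed; state p ∈ F.

Accept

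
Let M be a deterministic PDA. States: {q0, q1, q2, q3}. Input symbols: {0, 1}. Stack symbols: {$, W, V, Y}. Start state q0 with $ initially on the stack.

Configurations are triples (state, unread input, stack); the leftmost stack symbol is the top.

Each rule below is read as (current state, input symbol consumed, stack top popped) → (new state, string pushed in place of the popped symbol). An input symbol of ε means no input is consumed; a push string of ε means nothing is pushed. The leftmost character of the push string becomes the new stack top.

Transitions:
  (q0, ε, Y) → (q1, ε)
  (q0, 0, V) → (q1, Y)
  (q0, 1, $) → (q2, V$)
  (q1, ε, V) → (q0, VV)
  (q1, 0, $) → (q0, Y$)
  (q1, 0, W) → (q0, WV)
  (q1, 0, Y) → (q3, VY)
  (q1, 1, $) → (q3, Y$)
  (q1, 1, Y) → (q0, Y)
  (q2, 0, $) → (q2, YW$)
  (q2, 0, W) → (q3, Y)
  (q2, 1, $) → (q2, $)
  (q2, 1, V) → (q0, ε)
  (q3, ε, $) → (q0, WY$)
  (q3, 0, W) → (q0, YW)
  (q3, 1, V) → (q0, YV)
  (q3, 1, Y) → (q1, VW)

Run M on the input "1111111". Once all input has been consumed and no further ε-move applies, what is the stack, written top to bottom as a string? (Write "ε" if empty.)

V$

(q0, 1111111, $)
  read 1, top $: go to q2, push V$ → (q2, 111111, V$)
  read 1, top V: go to q0, push ε → (q0, 11111, $)
  read 1, top $: go to q2, push V$ → (q2, 1111, V$)
  read 1, top V: go to q0, push ε → (q0, 111, $)
  read 1, top $: go to q2, push V$ → (q2, 11, V$)
  read 1, top V: go to q0, push ε → (q0, 1, $)
  read 1, top $: go to q2, push V$ → (q2, ε, V$)
All input consumed in state q2 with stack V$.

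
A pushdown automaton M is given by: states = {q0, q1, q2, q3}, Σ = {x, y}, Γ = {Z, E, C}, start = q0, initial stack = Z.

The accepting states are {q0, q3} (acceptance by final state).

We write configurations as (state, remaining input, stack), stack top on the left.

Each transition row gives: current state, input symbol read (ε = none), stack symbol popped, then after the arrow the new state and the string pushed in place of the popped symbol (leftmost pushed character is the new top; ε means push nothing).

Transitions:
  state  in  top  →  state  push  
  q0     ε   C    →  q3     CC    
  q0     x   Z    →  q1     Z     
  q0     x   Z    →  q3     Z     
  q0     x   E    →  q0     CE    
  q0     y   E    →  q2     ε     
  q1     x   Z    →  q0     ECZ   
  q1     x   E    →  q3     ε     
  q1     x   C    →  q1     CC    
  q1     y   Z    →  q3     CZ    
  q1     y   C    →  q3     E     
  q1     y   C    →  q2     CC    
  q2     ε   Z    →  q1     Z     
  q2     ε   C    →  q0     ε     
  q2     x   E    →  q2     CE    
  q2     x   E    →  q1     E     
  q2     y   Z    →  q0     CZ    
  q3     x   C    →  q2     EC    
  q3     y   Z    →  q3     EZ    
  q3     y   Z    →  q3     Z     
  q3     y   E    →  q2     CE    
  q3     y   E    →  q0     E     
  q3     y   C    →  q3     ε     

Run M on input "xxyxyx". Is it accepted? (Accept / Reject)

Reject

No computation consumes all input and reaches a final state.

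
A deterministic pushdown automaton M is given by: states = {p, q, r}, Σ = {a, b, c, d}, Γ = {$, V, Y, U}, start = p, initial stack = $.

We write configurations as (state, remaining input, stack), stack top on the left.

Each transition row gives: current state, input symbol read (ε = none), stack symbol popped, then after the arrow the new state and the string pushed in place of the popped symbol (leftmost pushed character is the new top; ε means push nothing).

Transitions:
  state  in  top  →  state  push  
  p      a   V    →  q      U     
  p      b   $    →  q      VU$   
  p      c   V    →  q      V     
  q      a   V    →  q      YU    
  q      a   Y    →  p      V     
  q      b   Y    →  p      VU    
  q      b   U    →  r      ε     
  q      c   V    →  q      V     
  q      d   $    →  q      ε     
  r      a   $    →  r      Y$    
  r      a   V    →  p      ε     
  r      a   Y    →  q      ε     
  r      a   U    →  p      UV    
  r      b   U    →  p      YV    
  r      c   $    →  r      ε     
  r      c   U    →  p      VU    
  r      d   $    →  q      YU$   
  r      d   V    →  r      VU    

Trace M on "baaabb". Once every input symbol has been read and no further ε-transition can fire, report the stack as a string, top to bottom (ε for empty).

(p, baaabb, $)
  read b, top $: go to q, push VU$ → (q, aaabb, VU$)
  read a, top V: go to q, push YU → (q, aabb, YUU$)
  read a, top Y: go to p, push V → (p, abb, VUU$)
  read a, top V: go to q, push U → (q, bb, UUU$)
  read b, top U: go to r, push ε → (r, b, UU$)
  read b, top U: go to p, push YV → (p, ε, YVU$)
All input consumed in state p with stack YVU$.

YVU$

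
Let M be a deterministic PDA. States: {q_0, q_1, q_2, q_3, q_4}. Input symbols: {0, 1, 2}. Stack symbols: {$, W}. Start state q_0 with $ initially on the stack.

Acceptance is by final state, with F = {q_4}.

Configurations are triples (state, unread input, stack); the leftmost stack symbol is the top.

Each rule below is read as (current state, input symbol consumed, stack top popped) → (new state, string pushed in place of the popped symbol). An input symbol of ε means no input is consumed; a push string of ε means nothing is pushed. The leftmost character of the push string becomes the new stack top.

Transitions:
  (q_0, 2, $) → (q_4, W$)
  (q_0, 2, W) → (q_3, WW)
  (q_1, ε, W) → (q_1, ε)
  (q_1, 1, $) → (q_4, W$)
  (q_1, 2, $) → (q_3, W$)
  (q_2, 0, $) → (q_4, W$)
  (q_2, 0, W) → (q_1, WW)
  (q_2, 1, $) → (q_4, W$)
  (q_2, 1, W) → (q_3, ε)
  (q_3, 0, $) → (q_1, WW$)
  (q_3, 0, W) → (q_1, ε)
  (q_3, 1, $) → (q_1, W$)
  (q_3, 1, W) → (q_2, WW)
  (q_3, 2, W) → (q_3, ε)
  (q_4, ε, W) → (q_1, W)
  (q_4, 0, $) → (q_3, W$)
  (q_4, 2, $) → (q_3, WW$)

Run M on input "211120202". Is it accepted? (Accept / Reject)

Reject

(q_0, 211120202, $) ⊢ (q_4, 11120202, W$) ⊢ (q_1, 11120202, W$) ⊢ (q_1, 11120202, $) ⊢ (q_4, 1120202, W$) ⊢ (q_1, 1120202, W$) ⊢ (q_1, 1120202, $) ⊢ (q_4, 120202, W$) ⊢ (q_1, 120202, W$) ⊢ (q_1, 120202, $) ⊢ (q_4, 20202, W$) ⊢ (q_1, 20202, W$) ⊢ (q_1, 20202, $) ⊢ (q_3, 0202, W$) ⊢ (q_1, 202, $) ⊢ (q_3, 02, W$) ⊢ (q_1, 2, $) ⊢ (q_3, ε, W$)
All input consumed; state q_3 ∉ F and no further ε-move applies.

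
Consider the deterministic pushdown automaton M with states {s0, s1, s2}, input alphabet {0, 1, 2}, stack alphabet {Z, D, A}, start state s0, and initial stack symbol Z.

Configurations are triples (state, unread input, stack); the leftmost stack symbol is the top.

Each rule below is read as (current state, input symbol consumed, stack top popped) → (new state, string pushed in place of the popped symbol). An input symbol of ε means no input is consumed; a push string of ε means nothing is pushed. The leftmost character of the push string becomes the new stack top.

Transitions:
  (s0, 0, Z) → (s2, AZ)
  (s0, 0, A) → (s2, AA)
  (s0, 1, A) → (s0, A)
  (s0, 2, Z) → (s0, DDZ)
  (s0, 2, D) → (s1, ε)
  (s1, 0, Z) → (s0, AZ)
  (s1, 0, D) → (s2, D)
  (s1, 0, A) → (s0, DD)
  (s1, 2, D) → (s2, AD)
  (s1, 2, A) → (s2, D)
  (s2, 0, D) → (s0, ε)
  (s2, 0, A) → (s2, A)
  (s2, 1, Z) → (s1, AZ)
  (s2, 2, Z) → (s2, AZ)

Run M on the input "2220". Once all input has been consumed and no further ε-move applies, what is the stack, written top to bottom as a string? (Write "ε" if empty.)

(s0, 2220, Z) ⊢ (s0, 220, DDZ) ⊢ (s1, 20, DZ) ⊢ (s2, 0, ADZ) ⊢ (s2, ε, ADZ)
All input consumed in state s2 with stack ADZ.

ADZ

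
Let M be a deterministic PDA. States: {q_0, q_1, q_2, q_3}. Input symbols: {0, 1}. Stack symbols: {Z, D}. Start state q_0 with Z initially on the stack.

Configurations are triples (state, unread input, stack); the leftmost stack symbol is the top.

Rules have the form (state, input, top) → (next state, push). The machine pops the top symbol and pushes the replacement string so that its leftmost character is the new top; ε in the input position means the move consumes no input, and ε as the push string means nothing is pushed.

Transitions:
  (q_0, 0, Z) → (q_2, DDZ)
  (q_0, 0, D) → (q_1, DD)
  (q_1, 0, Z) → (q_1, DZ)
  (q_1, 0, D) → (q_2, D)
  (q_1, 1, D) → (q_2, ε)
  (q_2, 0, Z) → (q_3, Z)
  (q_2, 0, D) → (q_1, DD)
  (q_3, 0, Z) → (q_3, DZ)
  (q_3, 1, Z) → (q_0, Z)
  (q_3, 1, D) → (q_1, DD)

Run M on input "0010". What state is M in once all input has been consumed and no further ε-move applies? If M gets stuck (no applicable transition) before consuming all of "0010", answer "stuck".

q_1

(q_0, 0010, Z)
  read 0, top Z: go to q_2, push DDZ → (q_2, 010, DDZ)
  read 0, top D: go to q_1, push DD → (q_1, 10, DDDZ)
  read 1, top D: go to q_2, push ε → (q_2, 0, DDZ)
  read 0, top D: go to q_1, push DD → (q_1, ε, DDDZ)
All input consumed; M is in state q_1.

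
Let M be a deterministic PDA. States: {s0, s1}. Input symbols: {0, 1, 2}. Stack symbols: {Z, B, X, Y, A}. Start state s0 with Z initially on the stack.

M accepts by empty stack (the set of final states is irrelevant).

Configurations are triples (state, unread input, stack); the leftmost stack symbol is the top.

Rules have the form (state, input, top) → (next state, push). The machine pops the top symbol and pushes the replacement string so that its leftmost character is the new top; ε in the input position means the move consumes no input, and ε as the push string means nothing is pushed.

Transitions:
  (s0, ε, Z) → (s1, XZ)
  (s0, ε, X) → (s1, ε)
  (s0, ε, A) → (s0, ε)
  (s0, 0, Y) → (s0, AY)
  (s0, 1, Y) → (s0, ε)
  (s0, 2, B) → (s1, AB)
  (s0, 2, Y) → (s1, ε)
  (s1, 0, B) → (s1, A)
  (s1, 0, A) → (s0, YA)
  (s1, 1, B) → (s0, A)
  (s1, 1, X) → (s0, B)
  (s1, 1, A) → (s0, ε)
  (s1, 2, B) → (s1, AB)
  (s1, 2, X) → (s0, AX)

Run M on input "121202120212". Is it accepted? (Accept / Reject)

(s0, 121202120212, Z)
  ε-move, top Z: go to s1, push XZ → (s1, 121202120212, XZ)
  read 1, top X: go to s0, push B → (s0, 21202120212, BZ)
  read 2, top B: go to s1, push AB → (s1, 1202120212, ABZ)
  read 1, top A: go to s0, push ε → (s0, 202120212, BZ)
  read 2, top B: go to s1, push AB → (s1, 02120212, ABZ)
  read 0, top A: go to s0, push YA → (s0, 2120212, YABZ)
  read 2, top Y: go to s1, push ε → (s1, 120212, ABZ)
  read 1, top A: go to s0, push ε → (s0, 20212, BZ)
  read 2, top B: go to s1, push AB → (s1, 0212, ABZ)
  read 0, top A: go to s0, push YA → (s0, 212, YABZ)
  read 2, top Y: go to s1, push ε → (s1, 12, ABZ)
  read 1, top A: go to s0, push ε → (s0, 2, BZ)
  read 2, top B: go to s1, push AB → (s1, ε, ABZ)
All input consumed; stack is ABZ, not empty, and no further ε-move applies.

Reject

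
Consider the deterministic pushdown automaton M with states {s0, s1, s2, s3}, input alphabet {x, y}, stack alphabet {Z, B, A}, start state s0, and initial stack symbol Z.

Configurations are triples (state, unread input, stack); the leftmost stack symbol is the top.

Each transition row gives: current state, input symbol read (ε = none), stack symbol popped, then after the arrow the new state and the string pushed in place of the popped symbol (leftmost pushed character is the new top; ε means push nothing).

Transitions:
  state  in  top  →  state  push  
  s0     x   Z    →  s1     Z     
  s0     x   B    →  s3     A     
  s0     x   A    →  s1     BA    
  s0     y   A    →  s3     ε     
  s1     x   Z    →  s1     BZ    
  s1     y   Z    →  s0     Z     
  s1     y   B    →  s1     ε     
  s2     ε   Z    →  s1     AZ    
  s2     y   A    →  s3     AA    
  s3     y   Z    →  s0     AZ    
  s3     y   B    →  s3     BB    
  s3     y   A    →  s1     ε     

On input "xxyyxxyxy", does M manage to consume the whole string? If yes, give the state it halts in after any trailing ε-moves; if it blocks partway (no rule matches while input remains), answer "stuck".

(s0, xxyyxxyxy, Z)
  read x, top Z: go to s1, push Z → (s1, xyyxxyxy, Z)
  read x, top Z: go to s1, push BZ → (s1, yyxxyxy, BZ)
  read y, top B: go to s1, push ε → (s1, yxxyxy, Z)
  read y, top Z: go to s0, push Z → (s0, xxyxy, Z)
  read x, top Z: go to s1, push Z → (s1, xyxy, Z)
  read x, top Z: go to s1, push BZ → (s1, yxy, BZ)
  read y, top B: go to s1, push ε → (s1, xy, Z)
  read x, top Z: go to s1, push BZ → (s1, y, BZ)
  read y, top B: go to s1, push ε → (s1, ε, Z)
All input consumed; M is in state s1.

s1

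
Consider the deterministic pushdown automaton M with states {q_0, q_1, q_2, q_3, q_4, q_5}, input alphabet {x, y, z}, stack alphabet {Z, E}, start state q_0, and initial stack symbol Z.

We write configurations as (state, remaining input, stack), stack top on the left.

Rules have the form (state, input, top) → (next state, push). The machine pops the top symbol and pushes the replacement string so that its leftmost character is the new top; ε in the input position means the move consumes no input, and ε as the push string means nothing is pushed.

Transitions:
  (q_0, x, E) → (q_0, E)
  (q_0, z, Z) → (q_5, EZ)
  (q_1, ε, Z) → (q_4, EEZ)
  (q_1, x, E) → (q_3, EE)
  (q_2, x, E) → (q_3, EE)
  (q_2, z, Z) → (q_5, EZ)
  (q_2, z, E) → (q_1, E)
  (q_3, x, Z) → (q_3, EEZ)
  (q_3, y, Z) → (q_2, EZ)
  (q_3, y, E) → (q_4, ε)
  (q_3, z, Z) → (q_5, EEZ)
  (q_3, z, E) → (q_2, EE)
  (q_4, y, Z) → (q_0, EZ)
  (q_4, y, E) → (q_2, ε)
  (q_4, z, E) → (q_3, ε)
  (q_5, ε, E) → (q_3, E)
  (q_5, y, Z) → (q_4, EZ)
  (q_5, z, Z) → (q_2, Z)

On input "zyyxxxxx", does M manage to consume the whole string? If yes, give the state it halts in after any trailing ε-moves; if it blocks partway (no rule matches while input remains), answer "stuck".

q_0

(q_0, zyyxxxxx, Z)
  read z, top Z: go to q_5, push EZ → (q_5, yyxxxxx, EZ)
  ε-move, top E: go to q_3, push E → (q_3, yyxxxxx, EZ)
  read y, top E: go to q_4, push ε → (q_4, yxxxxx, Z)
  read y, top Z: go to q_0, push EZ → (q_0, xxxxx, EZ)
  read x, top E: go to q_0, push E → (q_0, xxxx, EZ)
  read x, top E: go to q_0, push E → (q_0, xxx, EZ)
  read x, top E: go to q_0, push E → (q_0, xx, EZ)
  read x, top E: go to q_0, push E → (q_0, x, EZ)
  read x, top E: go to q_0, push E → (q_0, ε, EZ)
All input consumed; M is in state q_0.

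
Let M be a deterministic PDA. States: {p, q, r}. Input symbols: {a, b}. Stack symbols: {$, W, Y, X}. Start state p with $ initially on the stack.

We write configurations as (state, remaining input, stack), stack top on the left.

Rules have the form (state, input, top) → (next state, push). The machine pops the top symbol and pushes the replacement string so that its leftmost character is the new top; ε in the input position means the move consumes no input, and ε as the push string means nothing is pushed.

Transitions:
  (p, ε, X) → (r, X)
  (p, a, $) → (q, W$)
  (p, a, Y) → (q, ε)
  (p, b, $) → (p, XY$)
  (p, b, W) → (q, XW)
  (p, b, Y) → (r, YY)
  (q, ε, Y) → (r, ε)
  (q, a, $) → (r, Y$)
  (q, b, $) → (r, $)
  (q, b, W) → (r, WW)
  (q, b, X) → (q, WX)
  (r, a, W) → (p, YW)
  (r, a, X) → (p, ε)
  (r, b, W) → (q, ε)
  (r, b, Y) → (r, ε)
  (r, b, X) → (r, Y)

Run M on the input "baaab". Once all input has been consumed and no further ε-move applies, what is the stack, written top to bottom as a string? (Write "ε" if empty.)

$

(p, baaab, $) ⊢ (p, aaab, XY$) ⊢ (r, aaab, XY$) ⊢ (p, aab, Y$) ⊢ (q, ab, $) ⊢ (r, b, Y$) ⊢ (r, ε, $)
All input consumed in state r with stack $.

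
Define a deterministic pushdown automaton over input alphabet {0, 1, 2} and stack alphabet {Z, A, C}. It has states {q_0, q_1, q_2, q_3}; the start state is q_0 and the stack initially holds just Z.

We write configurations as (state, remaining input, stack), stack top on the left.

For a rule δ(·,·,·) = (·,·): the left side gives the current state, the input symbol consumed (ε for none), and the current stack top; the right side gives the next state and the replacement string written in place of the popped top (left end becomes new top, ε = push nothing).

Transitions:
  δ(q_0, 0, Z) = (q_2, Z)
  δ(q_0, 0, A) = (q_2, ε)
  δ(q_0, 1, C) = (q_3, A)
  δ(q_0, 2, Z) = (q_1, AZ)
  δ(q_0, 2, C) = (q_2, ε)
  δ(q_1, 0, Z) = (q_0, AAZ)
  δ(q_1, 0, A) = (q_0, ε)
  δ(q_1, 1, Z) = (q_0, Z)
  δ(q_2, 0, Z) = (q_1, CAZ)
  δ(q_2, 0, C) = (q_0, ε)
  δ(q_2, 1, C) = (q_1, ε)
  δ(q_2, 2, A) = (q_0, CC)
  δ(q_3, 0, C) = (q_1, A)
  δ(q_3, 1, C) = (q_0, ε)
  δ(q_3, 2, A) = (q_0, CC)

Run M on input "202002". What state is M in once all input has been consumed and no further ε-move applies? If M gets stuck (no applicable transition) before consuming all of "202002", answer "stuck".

stuck

(q_0, 202002, Z)
  read 2, top Z: go to q_1, push AZ → (q_1, 02002, AZ)
  read 0, top A: go to q_0, push ε → (q_0, 2002, Z)
  read 2, top Z: go to q_1, push AZ → (q_1, 002, AZ)
  read 0, top A: go to q_0, push ε → (q_0, 02, Z)
  read 0, top Z: go to q_2, push Z → (q_2, 2, Z)
No transition for (q_2, 2, top Z); M blocks with input 2 remaining.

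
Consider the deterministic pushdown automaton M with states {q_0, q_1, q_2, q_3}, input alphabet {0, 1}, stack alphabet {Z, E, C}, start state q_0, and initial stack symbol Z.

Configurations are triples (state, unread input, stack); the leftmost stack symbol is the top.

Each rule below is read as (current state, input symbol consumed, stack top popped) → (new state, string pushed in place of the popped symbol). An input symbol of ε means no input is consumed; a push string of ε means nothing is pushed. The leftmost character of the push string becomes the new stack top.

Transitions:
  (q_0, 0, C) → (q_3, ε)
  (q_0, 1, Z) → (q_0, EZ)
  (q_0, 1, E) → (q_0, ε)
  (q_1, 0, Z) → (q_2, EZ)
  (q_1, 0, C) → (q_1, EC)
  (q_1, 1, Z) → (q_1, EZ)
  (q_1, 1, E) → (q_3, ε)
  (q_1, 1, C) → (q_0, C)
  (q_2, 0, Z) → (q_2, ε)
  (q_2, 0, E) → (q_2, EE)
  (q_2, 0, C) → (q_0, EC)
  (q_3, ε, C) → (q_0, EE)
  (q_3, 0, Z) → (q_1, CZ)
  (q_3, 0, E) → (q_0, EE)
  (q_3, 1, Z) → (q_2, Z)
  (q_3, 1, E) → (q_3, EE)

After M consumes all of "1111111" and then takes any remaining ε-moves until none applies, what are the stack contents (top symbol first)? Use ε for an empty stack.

EZ

(q_0, 1111111, Z)
  read 1, top Z: go to q_0, push EZ → (q_0, 111111, EZ)
  read 1, top E: go to q_0, push ε → (q_0, 11111, Z)
  read 1, top Z: go to q_0, push EZ → (q_0, 1111, EZ)
  read 1, top E: go to q_0, push ε → (q_0, 111, Z)
  read 1, top Z: go to q_0, push EZ → (q_0, 11, EZ)
  read 1, top E: go to q_0, push ε → (q_0, 1, Z)
  read 1, top Z: go to q_0, push EZ → (q_0, ε, EZ)
All input consumed in state q_0 with stack EZ.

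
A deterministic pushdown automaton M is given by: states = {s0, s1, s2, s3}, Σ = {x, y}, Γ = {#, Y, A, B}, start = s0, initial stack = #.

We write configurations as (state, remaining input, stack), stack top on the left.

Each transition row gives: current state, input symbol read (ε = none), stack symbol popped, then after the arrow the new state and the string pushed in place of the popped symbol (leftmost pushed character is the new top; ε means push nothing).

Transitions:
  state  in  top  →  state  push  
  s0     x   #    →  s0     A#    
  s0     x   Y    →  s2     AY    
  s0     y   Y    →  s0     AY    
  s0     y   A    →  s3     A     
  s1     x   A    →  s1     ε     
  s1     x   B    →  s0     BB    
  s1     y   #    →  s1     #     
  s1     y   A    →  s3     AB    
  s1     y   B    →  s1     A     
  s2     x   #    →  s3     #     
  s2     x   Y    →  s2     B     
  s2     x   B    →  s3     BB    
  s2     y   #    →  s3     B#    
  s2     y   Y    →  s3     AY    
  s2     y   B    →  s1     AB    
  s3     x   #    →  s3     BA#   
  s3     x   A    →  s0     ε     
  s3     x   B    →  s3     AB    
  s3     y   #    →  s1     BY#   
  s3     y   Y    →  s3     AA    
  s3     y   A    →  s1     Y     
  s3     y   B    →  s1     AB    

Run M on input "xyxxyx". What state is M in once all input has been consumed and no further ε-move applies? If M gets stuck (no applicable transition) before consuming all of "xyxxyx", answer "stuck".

(s0, xyxxyx, #) ⊢ (s0, yxxyx, A#) ⊢ (s3, xxyx, A#) ⊢ (s0, xyx, #) ⊢ (s0, yx, A#) ⊢ (s3, x, A#) ⊢ (s0, ε, #)
All input consumed; M is in state s0.

s0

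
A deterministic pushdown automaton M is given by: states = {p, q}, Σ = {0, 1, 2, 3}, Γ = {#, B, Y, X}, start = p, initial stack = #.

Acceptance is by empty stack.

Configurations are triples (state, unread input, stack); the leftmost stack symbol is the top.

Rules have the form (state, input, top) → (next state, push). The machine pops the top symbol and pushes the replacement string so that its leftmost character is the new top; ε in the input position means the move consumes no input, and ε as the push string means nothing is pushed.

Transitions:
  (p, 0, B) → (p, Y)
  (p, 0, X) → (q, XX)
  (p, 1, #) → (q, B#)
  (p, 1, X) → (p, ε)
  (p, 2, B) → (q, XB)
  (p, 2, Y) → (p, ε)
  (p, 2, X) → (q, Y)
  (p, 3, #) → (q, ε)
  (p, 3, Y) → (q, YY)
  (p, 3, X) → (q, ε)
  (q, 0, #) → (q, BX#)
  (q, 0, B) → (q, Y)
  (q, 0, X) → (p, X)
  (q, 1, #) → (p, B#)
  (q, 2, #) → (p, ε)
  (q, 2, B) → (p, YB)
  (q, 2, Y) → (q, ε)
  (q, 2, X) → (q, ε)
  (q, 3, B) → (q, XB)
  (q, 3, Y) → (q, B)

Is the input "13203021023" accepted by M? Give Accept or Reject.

Accept

(p, 13203021023, #)
  read 1, top #: go to q, push B# → (q, 3203021023, B#)
  read 3, top B: go to q, push XB → (q, 203021023, XB#)
  read 2, top X: go to q, push ε → (q, 03021023, B#)
  read 0, top B: go to q, push Y → (q, 3021023, Y#)
  read 3, top Y: go to q, push B → (q, 021023, B#)
  read 0, top B: go to q, push Y → (q, 21023, Y#)
  read 2, top Y: go to q, push ε → (q, 1023, #)
  read 1, top #: go to p, push B# → (p, 023, B#)
  read 0, top B: go to p, push Y → (p, 23, Y#)
  read 2, top Y: go to p, push ε → (p, 3, #)
  read 3, top #: go to q, push ε → (q, ε, ε)
All input consumed and the stack is empty.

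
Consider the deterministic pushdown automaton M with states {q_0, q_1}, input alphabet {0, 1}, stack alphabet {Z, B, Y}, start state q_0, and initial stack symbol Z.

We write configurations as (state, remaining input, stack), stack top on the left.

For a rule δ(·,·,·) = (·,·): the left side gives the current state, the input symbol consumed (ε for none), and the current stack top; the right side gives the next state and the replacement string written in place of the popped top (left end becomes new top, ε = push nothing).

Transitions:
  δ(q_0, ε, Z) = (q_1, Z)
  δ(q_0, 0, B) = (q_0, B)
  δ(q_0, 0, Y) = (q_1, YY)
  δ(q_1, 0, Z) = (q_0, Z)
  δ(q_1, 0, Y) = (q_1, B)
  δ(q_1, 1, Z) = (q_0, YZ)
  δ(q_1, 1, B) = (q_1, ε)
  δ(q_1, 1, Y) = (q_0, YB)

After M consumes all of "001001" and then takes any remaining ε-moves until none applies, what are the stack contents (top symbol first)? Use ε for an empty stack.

(q_0, 001001, Z)
  ε-move, top Z: go to q_1, push Z → (q_1, 001001, Z)
  read 0, top Z: go to q_0, push Z → (q_0, 01001, Z)
  ε-move, top Z: go to q_1, push Z → (q_1, 01001, Z)
  read 0, top Z: go to q_0, push Z → (q_0, 1001, Z)
  ε-move, top Z: go to q_1, push Z → (q_1, 1001, Z)
  read 1, top Z: go to q_0, push YZ → (q_0, 001, YZ)
  read 0, top Y: go to q_1, push YY → (q_1, 01, YYZ)
  read 0, top Y: go to q_1, push B → (q_1, 1, BYZ)
  read 1, top B: go to q_1, push ε → (q_1, ε, YZ)
All input consumed in state q_1 with stack YZ.

YZ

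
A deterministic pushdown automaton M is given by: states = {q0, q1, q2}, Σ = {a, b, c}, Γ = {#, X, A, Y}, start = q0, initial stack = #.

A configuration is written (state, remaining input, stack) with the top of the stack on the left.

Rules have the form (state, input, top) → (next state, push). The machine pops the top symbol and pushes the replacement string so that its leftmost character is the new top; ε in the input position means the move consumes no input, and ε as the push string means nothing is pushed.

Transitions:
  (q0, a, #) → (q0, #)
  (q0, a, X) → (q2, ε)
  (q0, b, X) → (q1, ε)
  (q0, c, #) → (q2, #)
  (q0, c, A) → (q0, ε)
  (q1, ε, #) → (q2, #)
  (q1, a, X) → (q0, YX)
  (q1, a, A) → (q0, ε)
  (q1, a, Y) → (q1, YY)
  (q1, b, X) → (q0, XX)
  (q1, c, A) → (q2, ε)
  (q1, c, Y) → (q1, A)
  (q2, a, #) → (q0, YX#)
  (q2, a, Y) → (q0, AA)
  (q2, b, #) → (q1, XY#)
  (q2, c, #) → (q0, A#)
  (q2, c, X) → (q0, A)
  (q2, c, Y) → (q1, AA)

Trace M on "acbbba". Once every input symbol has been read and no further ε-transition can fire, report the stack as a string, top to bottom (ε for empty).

(q0, acbbba, #) ⊢ (q0, cbbba, #) ⊢ (q2, bbba, #) ⊢ (q1, bba, XY#) ⊢ (q0, ba, XXY#) ⊢ (q1, a, XY#) ⊢ (q0, ε, YXY#)
All input consumed in state q0 with stack YXY#.

YXY#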